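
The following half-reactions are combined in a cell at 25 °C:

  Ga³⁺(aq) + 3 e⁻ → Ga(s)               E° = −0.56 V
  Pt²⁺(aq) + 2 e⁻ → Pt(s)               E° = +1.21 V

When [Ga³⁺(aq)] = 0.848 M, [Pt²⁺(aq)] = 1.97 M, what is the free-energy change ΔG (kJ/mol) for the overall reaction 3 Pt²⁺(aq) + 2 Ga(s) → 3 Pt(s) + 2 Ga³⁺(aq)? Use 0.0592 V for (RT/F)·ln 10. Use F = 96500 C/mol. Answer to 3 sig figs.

−1030 kJ/mol

With Pt²⁺/Pt reduced at the cathode, E°cell = +1.21 − (−0.56) = +1.77 V and n = 6.
The reaction quotient is [Ga³⁺(aq)]^2 / [Pt²⁺(aq)]^3 = 0.0941; by Nernst, E = +1.77 − (0.0592/6)(−1.027) = +1.7801 V.
ΔG = −nFE = −(6)(96500)(+1.7801) J/mol = −1030 kJ/mol.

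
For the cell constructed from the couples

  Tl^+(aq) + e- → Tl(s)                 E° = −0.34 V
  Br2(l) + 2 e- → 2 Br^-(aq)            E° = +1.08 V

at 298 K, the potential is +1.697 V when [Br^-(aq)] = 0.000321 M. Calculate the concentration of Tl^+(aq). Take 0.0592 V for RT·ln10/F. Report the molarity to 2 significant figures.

Br₂/Br⁻ is the cathode (higher E°); E°cell = +1.08 − (−0.34) = +1.42 V with n = 2.
From the Nernst equation, log Q = n(E° − E)/0.0592 = 2·(+1.42 − (+1.697))/0.0592 = −9.358.
For Br2(l) + 2 Tl(s) → 2 Br^-(aq) + 2 Tl^+(aq), the reaction quotient is Q = [Br^-(aq)]^2·[Tl^+(aq)]^2.
Solving for the unknown gives log [Tl^+(aq)] = −1.186, so [Tl^+(aq)] ≈ 0.065 M.

0.065 M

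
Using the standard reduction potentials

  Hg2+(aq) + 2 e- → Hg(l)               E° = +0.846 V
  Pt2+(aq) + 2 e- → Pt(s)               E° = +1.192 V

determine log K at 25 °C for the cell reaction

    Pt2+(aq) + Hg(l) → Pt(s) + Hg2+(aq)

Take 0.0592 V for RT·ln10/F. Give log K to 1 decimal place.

log K = 11.7

The Pt²⁺/Pt couple is reduced (cathode); E°cell = +1.192 − (+0.846) = +0.346 V with n = 2.
At equilibrium E = 0, so log K = nE°cell / 0.0592 = (2)(+0.346) / 0.0592 = 11.7.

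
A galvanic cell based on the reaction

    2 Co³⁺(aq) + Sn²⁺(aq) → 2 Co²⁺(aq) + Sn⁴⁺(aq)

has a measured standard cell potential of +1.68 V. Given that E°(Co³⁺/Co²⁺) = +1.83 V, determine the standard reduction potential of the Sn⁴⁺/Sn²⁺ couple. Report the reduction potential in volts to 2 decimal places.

+0.15 V

In the reaction as written the Co³⁺/Co²⁺ couple is reduced (cathode) and Sn⁴⁺/Sn²⁺ is oxidized (anode), so E°cell = E°(Co³⁺/Co²⁺) − E°(Sn⁴⁺/Sn²⁺).
E°(Sn⁴⁺/Sn²⁺) = E°(cathode) − E°cell = +1.83 − (+1.68) = +0.15 V.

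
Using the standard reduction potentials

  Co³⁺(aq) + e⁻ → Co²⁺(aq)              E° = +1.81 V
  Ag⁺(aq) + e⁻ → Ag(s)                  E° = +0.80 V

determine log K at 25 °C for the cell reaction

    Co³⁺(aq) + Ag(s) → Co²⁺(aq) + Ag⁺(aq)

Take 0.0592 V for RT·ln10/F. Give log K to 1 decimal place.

The Co³⁺/Co²⁺ couple is reduced (cathode); E°cell = +1.81 − (+0.80) = +1.01 V with n = 1.
At equilibrium E = 0, so log K = nE°cell / 0.0592 = (1)(+1.01) / 0.0592 = 17.1.

log K = 17.1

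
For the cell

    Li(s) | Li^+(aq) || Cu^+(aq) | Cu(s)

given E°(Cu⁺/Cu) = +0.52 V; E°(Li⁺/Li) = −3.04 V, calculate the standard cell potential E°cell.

+3.56 V

By convention the left-hand electrode in cell notation is the anode (oxidation) and the right-hand electrode is the cathode (reduction).
E°cell = E°(right) − E°(left) = +0.52 − (−3.04) = +3.56 V.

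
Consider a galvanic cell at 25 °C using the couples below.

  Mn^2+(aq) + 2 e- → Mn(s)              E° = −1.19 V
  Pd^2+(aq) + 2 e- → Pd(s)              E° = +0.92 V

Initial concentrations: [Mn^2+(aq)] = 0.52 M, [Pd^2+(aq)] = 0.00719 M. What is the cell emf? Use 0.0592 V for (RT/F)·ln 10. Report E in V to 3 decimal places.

Since E°(Pd²⁺/Pd) > E°(Mn²⁺/Mn), Pd²⁺/Pd serves as the cathode.
E°cell = +0.92 − (−1.19) = +2.11 V, with n = 2 electrons transferred.
The balanced reaction is Pd^2+(aq) + Mn(s) → Pd(s) + Mn^2+(aq), so Q = [Mn^2+(aq)] / [Pd^2+(aq)] = 72.3 and log Q = 1.859.
Applying E = E° − (RT ln10/nF)·log Q gives +2.11 − (0.0592/2)(1.859) = +2.055 V.

+2.055 V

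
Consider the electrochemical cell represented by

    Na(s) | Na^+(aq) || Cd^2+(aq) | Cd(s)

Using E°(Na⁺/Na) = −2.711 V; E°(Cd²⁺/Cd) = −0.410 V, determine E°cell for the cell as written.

+2.301 V

By convention the left-hand electrode in cell notation is the anode (oxidation) and the right-hand electrode is the cathode (reduction).
E°cell = E°(right) − E°(left) = −0.410 − (−2.711) = +2.301 V.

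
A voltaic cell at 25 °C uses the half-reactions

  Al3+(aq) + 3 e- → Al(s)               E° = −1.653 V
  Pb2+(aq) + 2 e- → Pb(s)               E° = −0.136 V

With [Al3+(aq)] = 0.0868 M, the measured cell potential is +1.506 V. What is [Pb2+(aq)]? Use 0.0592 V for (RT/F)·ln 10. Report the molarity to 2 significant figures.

The Pb²⁺/Pb couple has the larger reduction potential, so it is the cathode: E°cell = −0.136 − (−1.653) = +1.517 V and n = 6.
From the Nernst equation, log Q = n(E° − E)/0.0592 = 6·(+1.517 − (+1.506))/0.0592 = 1.115.
Balancing electrons gives 3 Pb2+(aq) + 2 Al(s) → 3 Pb(s) + 2 Al3+(aq); thus Q = [Al3+(aq)]^2 / [Pb2+(aq)]^3.
Solving for the unknown gives log [Pb2+(aq)] = −1.079, so [Pb2+(aq)] ≈ 0.083 M.

0.083 M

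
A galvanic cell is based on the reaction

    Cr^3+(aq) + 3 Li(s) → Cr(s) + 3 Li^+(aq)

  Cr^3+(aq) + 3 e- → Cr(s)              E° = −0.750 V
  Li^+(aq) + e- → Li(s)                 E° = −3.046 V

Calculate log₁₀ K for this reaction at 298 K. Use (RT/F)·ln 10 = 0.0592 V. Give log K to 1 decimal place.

The Cr³⁺/Cr couple is reduced (cathode); E°cell = −0.750 − (−3.046) = +2.296 V with n = 3.
At equilibrium E = 0, so log K = nE°cell / 0.0592 = (3)(+2.296) / 0.0592 = 116.4.

log K = 116.4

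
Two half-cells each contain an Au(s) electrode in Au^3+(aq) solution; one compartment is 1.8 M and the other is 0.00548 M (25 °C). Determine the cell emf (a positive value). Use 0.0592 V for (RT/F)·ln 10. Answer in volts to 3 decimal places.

For a concentration cell E°cell = 0, since both electrodes use the same couple.
The compartment with the higher Au^3+(aq) concentration (1.8 M) acts as the cathode; ions are reduced there and produced at the dilute (0.00548 M) anode.
With n = 3, Ecell = −(0.0592/3)·log([dilute]/[conc]) = −(0.0592/3)·log(0.00548/1.8) = +0.050 V.

0.050 V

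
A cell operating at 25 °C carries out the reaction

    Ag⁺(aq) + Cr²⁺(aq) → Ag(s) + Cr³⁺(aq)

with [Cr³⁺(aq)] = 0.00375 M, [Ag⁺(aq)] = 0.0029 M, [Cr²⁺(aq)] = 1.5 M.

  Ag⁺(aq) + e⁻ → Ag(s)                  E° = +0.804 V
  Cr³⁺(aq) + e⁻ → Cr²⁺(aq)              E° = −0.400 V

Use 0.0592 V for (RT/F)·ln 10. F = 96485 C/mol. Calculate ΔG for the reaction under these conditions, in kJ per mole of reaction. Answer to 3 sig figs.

E°cell = +0.804 − (−0.400) = +1.204 V; the balanced reaction transfers n = 1 electron.
Q = [Cr³⁺(aq)] / ([Ag⁺(aq)]·[Cr²⁺(aq)]) = 0.862, so log Q = −0.064 and E = +1.204 − (0.0592/1)(−0.064) = +1.2078 V.
ΔG = −nFE = −(1)(96485)(+1.2078) J/mol = −117 kJ/mol.

−117 kJ/mol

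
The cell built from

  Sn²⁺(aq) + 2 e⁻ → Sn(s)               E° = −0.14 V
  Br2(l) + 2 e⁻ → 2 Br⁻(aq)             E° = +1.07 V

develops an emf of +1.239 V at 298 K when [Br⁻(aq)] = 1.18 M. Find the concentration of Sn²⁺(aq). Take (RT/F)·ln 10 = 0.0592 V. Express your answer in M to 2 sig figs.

Br₂/Br⁻ is the cathode (higher E°); E°cell = +1.07 − (−0.14) = +1.21 V with n = 2.
Rearranging E = E° − (0.0592/n)·log Q gives log Q = 2(+1.21 − (+1.239))/0.0592 = −0.980.
For Br2(l) + Sn(s) → 2 Br⁻(aq) + Sn²⁺(aq), the reaction quotient is Q = [Br⁻(aq)]^2·[Sn²⁺(aq)].
Isolating [Sn²⁺(aq)] in Q = 10^{−0.980} yields log [Sn²⁺(aq)] = −1.124, i.e. 0.075 M.

0.075 M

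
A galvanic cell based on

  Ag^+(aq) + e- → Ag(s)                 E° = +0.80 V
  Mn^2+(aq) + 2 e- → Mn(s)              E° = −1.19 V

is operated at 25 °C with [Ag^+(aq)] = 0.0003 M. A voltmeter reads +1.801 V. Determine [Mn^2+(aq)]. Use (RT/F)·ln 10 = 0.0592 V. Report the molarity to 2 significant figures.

Ag⁺/Ag is the cathode (higher E°); E°cell = +0.80 − (−1.19) = +1.99 V with n = 2.
Rearranging E = E° − (0.0592/n)·log Q gives log Q = 2(+1.99 − (+1.801))/0.0592 = 6.385.
For 2 Ag^+(aq) + Mn(s) → 2 Ag(s) + Mn^2+(aq), the reaction quotient is Q = [Mn^2+(aq)] / [Ag^+(aq)]^2.
Substituting the known concentrations and solving, log [Mn^2+(aq)] = −0.661 and [Mn^2+(aq)] = 0.22 M.

0.22 M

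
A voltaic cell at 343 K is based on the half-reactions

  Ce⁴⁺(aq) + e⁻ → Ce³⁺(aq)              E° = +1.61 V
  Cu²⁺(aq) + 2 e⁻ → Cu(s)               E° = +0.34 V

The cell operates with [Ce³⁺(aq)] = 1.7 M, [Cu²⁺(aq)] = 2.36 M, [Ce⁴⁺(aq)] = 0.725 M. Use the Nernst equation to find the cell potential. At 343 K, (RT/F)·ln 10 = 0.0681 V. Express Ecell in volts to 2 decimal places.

+1.23 V

Ce⁴⁺/Ce³⁺ is reduced (cathode, E° = +1.61 V) and Cu²⁺/Cu is oxidized (anode).
The standard potential is +1.61 − (+0.34) = +1.27 V and the balanced reaction transfers n = 2 electrons.
For the overall reaction 2 Ce⁴⁺(aq) + Cu(s) → 2 Ce³⁺(aq) + Cu²⁺(aq), Q = ([Ce³⁺(aq)]^2·[Cu²⁺(aq)]) / [Ce⁴⁺(aq)]^2 = 13, giving log Q = 1.113.
By the Nernst equation, E = +1.27 − (0.0681/2)·(1.113) = +1.23 V.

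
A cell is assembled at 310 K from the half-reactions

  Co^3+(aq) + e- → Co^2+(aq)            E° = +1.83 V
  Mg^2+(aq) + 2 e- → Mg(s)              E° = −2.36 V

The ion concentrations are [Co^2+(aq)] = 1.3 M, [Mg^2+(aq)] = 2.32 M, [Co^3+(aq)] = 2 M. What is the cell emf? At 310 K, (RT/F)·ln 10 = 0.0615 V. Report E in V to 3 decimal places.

The Co³⁺/Co²⁺ couple has the more positive E°, so it is the cathode; Mg²⁺/Mg is the anode.
E°cell = +1.83 − (−2.36) = +4.19 V, with n = 2 electrons transferred.
The balanced reaction is 2 Co^3+(aq) + Mg(s) → 2 Co^2+(aq) + Mg^2+(aq), so Q = ([Co^2+(aq)]^2·[Mg^2+(aq)]) / [Co^3+(aq)]^2 = 0.98 and log Q = −0.009.
E = E° − (0.0615/n)·log Q = +4.19 − (0.0615/2)(−0.009) = +4.190 V.

+4.190 V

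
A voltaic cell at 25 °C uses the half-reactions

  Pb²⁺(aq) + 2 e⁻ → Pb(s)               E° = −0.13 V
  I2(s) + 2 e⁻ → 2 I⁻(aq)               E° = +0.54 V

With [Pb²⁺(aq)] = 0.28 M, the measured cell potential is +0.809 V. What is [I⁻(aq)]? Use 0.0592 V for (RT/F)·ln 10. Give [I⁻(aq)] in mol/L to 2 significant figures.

0.0085 M

I₂/I⁻ is the cathode (higher E°); E°cell = +0.54 − (−0.13) = +0.67 V with n = 2.
From the Nernst equation, log Q = n(E° − E)/0.0592 = 2·(+0.67 − (+0.809))/0.0592 = −4.696.
Balancing electrons gives I2(s) + Pb(s) → 2 I⁻(aq) + Pb²⁺(aq); thus Q = [I⁻(aq)]^2·[Pb²⁺(aq)].
Substituting the known concentrations and solving, log [I⁻(aq)] = −2.072 and [I⁻(aq)] = 0.0085 M.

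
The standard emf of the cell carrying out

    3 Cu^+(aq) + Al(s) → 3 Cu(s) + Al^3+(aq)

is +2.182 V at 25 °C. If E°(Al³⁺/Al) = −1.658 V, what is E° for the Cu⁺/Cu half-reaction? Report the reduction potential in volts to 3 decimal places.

+0.524 V

In the reaction as written the Cu⁺/Cu couple is reduced (cathode) and Al³⁺/Al is oxidized (anode), so E°cell = E°(Cu⁺/Cu) − E°(Al³⁺/Al).
E°(Cu⁺/Cu) = E°cell + E°(anode) = +2.182 + (−1.658) = +0.524 V.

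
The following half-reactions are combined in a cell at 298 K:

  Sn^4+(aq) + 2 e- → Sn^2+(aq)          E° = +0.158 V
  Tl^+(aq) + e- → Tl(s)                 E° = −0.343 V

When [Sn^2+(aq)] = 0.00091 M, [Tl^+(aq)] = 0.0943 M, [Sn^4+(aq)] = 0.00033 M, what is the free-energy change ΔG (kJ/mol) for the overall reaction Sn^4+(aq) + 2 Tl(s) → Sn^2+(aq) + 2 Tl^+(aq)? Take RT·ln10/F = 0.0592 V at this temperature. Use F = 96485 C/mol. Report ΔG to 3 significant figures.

The standard cell potential is +0.158 − (−0.343) = +0.501 V, with n = 2 electrons in the balanced equation.
Q = ([Sn^2+(aq)]·[Tl^+(aq)]^2) / [Sn^4+(aq)] = 0.0245, so log Q = −1.610 and E = +0.501 − (0.0592/2)(−1.610) = +0.5487 V.
Then ΔG = −nFE = −2 × 96485 × +0.5487 J/mol = −106 kJ/mol.

−106 kJ/mol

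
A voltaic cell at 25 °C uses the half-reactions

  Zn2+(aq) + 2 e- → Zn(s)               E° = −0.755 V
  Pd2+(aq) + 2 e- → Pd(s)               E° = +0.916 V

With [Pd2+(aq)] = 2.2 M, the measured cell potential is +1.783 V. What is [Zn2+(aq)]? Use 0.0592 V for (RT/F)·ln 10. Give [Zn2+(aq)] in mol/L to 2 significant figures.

0.00036 M

Pd²⁺/Pd is the cathode (higher E°); E°cell = +0.916 − (−0.755) = +1.671 V with n = 2.
Since E = E° − (0.0592/n)·log Q, log Q = n(E° − E)/0.0592 = −3.784.
For Pd2+(aq) + Zn(s) → Pd(s) + Zn2+(aq), the reaction quotient is Q = [Zn2+(aq)] / [Pd2+(aq)].
Isolating [Zn2+(aq)] in Q = 10^{−3.784} yields log [Zn2+(aq)] = −3.442, i.e. 0.00036 M.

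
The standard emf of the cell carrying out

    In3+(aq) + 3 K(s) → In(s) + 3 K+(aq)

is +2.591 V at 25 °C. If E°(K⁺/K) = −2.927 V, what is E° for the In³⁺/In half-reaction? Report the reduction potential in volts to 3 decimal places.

−0.336 V

In the reaction as written the In³⁺/In couple is reduced (cathode) and K⁺/K is oxidized (anode), so E°cell = E°(In³⁺/In) − E°(K⁺/K).
E°(In³⁺/In) = E°cell + E°(anode) = +2.591 + (−2.927) = −0.336 V.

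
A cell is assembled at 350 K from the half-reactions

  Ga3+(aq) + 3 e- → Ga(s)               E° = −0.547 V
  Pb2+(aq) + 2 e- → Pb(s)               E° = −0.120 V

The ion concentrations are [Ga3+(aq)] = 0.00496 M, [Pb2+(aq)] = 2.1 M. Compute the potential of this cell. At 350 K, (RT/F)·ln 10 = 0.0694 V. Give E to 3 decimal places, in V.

+0.491 V

Since E°(Pb²⁺/Pb) > E°(Ga³⁺/Ga), Pb²⁺/Pb serves as the cathode.
The standard potential is −0.120 − (−0.547) = +0.427 V and the balanced reaction transfers n = 6 electrons.
The balanced reaction is 3 Pb2+(aq) + 2 Ga(s) → 3 Pb(s) + 2 Ga3+(aq), so Q = [Ga3+(aq)]^2 / [Pb2+(aq)]^3 = 2.66×10^−6 and log Q = −5.576.
By the Nernst equation, E = +0.427 − (0.0694/6)·(−5.576) = +0.491 V.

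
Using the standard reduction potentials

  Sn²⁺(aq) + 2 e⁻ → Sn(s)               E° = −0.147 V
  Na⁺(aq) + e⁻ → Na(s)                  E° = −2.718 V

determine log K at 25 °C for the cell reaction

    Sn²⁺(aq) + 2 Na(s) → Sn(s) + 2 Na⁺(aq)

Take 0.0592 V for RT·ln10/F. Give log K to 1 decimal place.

log K = 86.9

The Sn²⁺/Sn couple is reduced (cathode); E°cell = −0.147 − (−2.718) = +2.571 V with n = 2.
At equilibrium E = 0, so log K = nE°cell / 0.0592 = (2)(+2.571) / 0.0592 = 86.9.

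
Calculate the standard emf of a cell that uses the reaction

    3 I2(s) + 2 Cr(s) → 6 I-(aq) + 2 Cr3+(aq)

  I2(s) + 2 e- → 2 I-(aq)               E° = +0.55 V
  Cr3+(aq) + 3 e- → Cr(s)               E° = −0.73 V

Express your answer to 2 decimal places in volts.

+1.28 V

I2(s) gains electrons, so the I₂/I⁻ couple is the cathode; the Cr³⁺/Cr couple is the anode.
E°cell = E°(cathode) − E°(anode) = +0.55 − (−0.73) = +1.28 V.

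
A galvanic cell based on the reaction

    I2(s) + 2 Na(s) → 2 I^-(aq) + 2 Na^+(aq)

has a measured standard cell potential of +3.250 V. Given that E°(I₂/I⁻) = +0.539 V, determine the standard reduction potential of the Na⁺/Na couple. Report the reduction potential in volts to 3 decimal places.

−2.711 V

In the reaction as written the I₂/I⁻ couple is reduced (cathode) and Na⁺/Na is oxidized (anode), so E°cell = E°(I₂/I⁻) − E°(Na⁺/Na).
E°(Na⁺/Na) = E°(cathode) − E°cell = +0.539 − (+3.250) = −2.711 V.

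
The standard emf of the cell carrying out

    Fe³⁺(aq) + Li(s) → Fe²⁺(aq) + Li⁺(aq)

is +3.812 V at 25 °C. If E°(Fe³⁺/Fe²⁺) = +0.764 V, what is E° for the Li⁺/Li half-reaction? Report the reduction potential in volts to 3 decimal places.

−3.048 V

In the reaction as written the Fe³⁺/Fe²⁺ couple is reduced (cathode) and Li⁺/Li is oxidized (anode), so E°cell = E°(Fe³⁺/Fe²⁺) − E°(Li⁺/Li).
E°(Li⁺/Li) = E°(cathode) − E°cell = +0.764 − (+3.812) = −3.048 V.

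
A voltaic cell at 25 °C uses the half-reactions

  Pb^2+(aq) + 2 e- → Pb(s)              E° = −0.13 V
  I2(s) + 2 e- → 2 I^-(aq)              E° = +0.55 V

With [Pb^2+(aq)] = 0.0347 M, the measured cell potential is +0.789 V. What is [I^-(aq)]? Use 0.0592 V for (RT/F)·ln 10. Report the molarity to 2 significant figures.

I₂/I⁻ is the cathode (higher E°); E°cell = +0.55 − (−0.13) = +0.68 V with n = 2.
From the Nernst equation, log Q = n(E° − E)/0.0592 = 2·(+0.68 − (+0.789))/0.0592 = −3.682.
The balanced reaction is I2(s) + Pb(s) → 2 I^-(aq) + Pb^2+(aq), so Q = [I^-(aq)]^2·[Pb^2+(aq)].
Solving for the unknown gives log [I^-(aq)] = −1.111, so [I^-(aq)] ≈ 0.077 M.

0.077 M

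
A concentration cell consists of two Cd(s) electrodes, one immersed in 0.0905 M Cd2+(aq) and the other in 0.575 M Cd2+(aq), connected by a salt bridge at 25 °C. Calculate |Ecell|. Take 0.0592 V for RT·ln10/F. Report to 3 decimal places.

For a concentration cell E°cell = 0, since both electrodes use the same couple.
The compartment with the higher Cd2+(aq) concentration (0.575 M) acts as the cathode; ions are reduced there and produced at the dilute (0.0905 M) anode.
With n = 2, Ecell = −(0.0592/2)·log([dilute]/[conc]) = −(0.0592/2)·log(0.0905/0.575) = +0.024 V.

0.024 V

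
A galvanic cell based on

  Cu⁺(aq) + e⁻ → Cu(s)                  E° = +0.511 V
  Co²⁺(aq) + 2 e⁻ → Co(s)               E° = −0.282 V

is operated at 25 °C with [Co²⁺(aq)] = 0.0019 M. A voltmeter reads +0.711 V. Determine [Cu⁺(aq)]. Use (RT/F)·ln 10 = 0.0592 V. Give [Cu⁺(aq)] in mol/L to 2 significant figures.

0.0018 M

The Cu⁺/Cu couple has the larger reduction potential, so it is the cathode: E°cell = +0.511 − (−0.282) = +0.793 V and n = 2.
Rearranging E = E° − (0.0592/n)·log Q gives log Q = 2(+0.793 − (+0.711))/0.0592 = 2.770.
Balancing electrons gives 2 Cu⁺(aq) + Co(s) → 2 Cu(s) + Co²⁺(aq); thus Q = [Co²⁺(aq)] / [Cu⁺(aq)]^2.
Isolating [Cu⁺(aq)] in Q = 10^{2.770} yields log [Cu⁺(aq)] = −2.746, i.e. 0.0018 M.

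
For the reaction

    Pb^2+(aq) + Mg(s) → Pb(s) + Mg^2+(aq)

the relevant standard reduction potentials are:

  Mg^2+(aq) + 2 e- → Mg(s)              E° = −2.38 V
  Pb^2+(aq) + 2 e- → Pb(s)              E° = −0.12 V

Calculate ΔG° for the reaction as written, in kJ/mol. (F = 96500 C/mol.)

−436 kJ/mol

In the reaction as written Pb^2+(aq) is reduced, so the Pb²⁺/Pb couple is the cathode and Mg²⁺/Mg is the anode.
E°cell = −0.12 − (−2.38) = +2.26 V; balancing electrons gives n = 2.
ΔG° = −nFE°cell = −(2)(96500)(+2.26) J/mol = −436 kJ/mol.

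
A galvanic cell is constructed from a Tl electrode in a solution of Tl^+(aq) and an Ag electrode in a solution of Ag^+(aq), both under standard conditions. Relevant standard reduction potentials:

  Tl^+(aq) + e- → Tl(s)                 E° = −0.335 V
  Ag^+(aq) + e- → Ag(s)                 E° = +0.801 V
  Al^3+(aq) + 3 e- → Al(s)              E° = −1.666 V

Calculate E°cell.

+1.136 V

Of the two couples in this cell, the one with the more positive reduction potential is reduced at the cathode: here that is Ag⁺/Ag (+0.801 V); Tl⁺/Tl (−0.335 V) is the anode.
E°cell = E°(cathode) − E°(anode) = +0.801 − (−0.335) = +1.136 V.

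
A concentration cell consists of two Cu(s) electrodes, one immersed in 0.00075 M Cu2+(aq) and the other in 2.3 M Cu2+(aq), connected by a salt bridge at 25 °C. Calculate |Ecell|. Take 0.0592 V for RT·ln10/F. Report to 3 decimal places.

0.103 V

For a concentration cell E°cell = 0, since both electrodes use the same couple.
The compartment with the higher Cu2+(aq) concentration (2.3 M) acts as the cathode; ions are reduced there and produced at the dilute (0.00075 M) anode.
With n = 2, Ecell = −(0.0592/2)·log([dilute]/[conc]) = −(0.0592/2)·log(0.00075/2.3) = +0.103 V.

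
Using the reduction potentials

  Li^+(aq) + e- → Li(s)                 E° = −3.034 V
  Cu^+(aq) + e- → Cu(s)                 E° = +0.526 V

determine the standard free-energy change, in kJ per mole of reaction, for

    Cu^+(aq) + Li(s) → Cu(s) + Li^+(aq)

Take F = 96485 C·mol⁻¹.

In the reaction as written Cu^+(aq) is reduced, so the Cu⁺/Cu couple is the cathode and Li⁺/Li is the anode.
E°cell = +0.526 − (−3.034) = +3.560 V; balancing electrons gives n = 1.
ΔG° = −nFE°cell = −(1)(96485)(+3.560) J/mol = −343 kJ/mol.

−343 kJ/mol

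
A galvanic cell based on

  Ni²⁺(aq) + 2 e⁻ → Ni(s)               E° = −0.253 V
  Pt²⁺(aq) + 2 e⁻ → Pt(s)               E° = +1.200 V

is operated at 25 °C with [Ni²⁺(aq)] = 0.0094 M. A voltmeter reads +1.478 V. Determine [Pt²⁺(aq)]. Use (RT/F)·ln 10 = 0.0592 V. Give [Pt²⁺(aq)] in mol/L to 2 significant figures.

With Pt²⁺/Pt at the cathode and Ni²⁺/Ni at the anode, E°cell = +1.200 − (−0.253) = +1.453 V (n = 2).
Rearranging E = E° − (0.0592/n)·log Q gives log Q = 2(+1.453 − (+1.478))/0.0592 = −0.845.
For Pt²⁺(aq) + Ni(s) → Pt(s) + Ni²⁺(aq), the reaction quotient is Q = [Ni²⁺(aq)] / [Pt²⁺(aq)].
Solving for the unknown gives log [Pt²⁺(aq)] = −1.182, so [Pt²⁺(aq)] ≈ 0.066 M.

0.066 M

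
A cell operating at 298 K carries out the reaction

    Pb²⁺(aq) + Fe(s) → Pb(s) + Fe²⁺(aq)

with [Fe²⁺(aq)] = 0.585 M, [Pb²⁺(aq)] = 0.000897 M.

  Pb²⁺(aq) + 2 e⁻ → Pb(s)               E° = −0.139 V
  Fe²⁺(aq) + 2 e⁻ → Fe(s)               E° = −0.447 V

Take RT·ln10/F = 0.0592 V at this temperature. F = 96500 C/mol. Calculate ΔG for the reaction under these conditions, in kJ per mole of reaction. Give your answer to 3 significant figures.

−43.4 kJ/mol

The standard cell potential is −0.139 − (−0.447) = +0.308 V, with n = 2 electrons in the balanced equation.
The reaction quotient is [Fe²⁺(aq)] / [Pb²⁺(aq)] = 652; by Nernst, E = +0.308 − (0.0592/2)(2.814) = +0.2247 V.
Then ΔG = −nFE = −2 × 96500 × +0.2247 J/mol = −43.4 kJ/mol.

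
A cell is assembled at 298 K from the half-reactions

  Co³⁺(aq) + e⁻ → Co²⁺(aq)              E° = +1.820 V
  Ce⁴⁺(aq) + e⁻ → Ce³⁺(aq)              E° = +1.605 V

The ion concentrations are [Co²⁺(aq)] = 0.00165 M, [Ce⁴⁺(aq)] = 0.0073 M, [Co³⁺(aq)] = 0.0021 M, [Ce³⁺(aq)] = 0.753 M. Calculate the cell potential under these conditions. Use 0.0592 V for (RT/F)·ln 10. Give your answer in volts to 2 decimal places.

+0.34 V

The Co³⁺/Co²⁺ couple has the more positive E°, so it is the cathode; Ce⁴⁺/Ce³⁺ is the anode.
E°cell = +1.820 − (+1.605) = +0.215 V, with n = 1 electron transferred.
Balancing gives Co³⁺(aq) + Ce³⁺(aq) → Co²⁺(aq) + Ce⁴⁺(aq); hence Q = ([Co²⁺(aq)]·[Ce⁴⁺(aq)]) / ([Co³⁺(aq)]·[Ce³⁺(aq)]) = 0.00762 (log Q = −2.118).
By the Nernst equation, E = +0.215 − (0.0592/1)·(−2.118) = +0.34 V.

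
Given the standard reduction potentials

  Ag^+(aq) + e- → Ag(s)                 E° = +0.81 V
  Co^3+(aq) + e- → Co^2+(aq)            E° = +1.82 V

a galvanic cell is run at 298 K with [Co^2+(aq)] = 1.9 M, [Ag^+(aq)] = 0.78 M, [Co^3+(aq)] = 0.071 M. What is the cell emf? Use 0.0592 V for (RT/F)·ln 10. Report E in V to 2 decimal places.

Co³⁺/Co²⁺ is reduced (cathode, E° = +1.82 V) and Ag⁺/Ag is oxidized (anode).
The standard potential is +1.82 − (+0.81) = +1.01 V and the balanced reaction transfers n = 1 electron.
For the overall reaction Co^3+(aq) + Ag(s) → Co^2+(aq) + Ag^+(aq), Q = ([Co^2+(aq)]·[Ag^+(aq)]) / [Co^3+(aq)] = 20.9, giving log Q = 1.320.
Applying E = E° − (RT ln10/nF)·log Q gives +1.01 − (0.0592/1)(1.320) = +0.93 V.

+0.93 V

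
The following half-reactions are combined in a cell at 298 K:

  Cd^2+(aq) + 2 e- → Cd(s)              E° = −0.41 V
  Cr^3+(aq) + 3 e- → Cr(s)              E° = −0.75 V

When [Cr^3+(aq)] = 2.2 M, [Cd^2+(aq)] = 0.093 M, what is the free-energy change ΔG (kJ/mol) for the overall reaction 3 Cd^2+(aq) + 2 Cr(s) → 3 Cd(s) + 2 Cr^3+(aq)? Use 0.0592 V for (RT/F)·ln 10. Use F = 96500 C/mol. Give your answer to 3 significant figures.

The standard cell potential is −0.41 − (−0.75) = +0.34 V, with n = 6 electrons in the balanced equation.
Here Q = [Cr^3+(aq)]^2 / [Cd^2+(aq)]^3 = 6.02×10^3 (log Q = 3.779), giving E = +0.34 − (0.0592/6)·(3.779) = +0.3027 V.
Then ΔG = −nFE = −6 × 96500 × +0.3027 J/mol = −175 kJ/mol.

−175 kJ/mol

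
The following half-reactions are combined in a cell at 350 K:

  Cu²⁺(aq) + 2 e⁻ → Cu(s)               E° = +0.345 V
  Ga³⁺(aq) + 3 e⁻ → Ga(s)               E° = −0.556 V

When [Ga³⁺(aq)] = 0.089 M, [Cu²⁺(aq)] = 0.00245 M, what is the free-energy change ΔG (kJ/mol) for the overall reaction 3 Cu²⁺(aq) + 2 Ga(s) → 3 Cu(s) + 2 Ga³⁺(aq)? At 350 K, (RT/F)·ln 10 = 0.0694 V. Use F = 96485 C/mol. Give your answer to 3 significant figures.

With Cu²⁺/Cu reduced at the cathode, E°cell = +0.345 − (−0.556) = +0.901 V and n = 6.
The reaction quotient is [Ga³⁺(aq)]^2 / [Cu²⁺(aq)]^3 = 5.39×10^5; by Nernst, E = +0.901 − (0.0694/6)(5.731) = +0.8347 V.
Finally ΔG = −nFE = −(6)(96485 C/mol)(+0.8347 V) = −483 kJ/mol.

−483 kJ/mol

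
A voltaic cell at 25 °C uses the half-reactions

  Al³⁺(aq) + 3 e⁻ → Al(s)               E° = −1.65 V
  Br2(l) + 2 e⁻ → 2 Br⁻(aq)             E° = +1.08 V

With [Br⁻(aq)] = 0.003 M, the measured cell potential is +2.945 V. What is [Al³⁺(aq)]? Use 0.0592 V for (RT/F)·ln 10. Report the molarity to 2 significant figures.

Br₂/Br⁻ is the cathode (higher E°); E°cell = +1.08 − (−1.65) = +2.73 V with n = 6.
Rearranging E = E° − (0.0592/n)·log Q gives log Q = 6(+2.73 − (+2.945))/0.0592 = −21.791.
Balancing electrons gives 3 Br2(l) + 2 Al(s) → 6 Br⁻(aq) + 2 Al³⁺(aq); thus Q = [Br⁻(aq)]^6·[Al³⁺(aq)]^2.
Isolating [Al³⁺(aq)] in Q = 10^{−21.791} yields log [Al³⁺(aq)] = −3.327, i.e. 0.00047 M.

0.00047 M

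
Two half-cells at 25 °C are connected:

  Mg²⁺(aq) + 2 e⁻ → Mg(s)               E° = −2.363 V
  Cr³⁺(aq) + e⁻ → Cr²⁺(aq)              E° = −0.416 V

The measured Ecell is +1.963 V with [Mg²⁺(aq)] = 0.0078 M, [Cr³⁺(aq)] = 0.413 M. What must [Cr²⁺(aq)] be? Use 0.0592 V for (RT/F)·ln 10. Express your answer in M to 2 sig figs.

The Cr³⁺/Cr²⁺ couple has the larger reduction potential, so it is the cathode: E°cell = −0.416 − (−2.363) = +1.947 V and n = 2.
Rearranging E = E° − (0.0592/n)·log Q gives log Q = 2(+1.947 − (+1.963))/0.0592 = −0.541.
Balancing electrons gives 2 Cr³⁺(aq) + Mg(s) → 2 Cr²⁺(aq) + Mg²⁺(aq); thus Q = ([Cr²⁺(aq)]^2·[Mg²⁺(aq)]) / [Cr³⁺(aq)]^2.
Isolating [Cr²⁺(aq)] in Q = 10^{−0.541} yields log [Cr²⁺(aq)] = 0.399, i.e. 2.5 M.

2.5 M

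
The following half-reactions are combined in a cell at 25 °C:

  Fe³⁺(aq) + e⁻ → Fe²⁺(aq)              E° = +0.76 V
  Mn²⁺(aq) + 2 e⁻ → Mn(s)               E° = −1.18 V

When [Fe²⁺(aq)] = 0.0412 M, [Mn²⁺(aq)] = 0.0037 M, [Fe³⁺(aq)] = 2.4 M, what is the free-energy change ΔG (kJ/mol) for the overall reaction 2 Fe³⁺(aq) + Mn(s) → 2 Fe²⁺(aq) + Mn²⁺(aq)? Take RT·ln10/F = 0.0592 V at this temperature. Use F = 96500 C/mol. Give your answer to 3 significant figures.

−408 kJ/mol

With Fe³⁺/Fe²⁺ reduced at the cathode, E°cell = +0.76 − (−1.18) = +1.94 V and n = 2.
Q = ([Fe²⁺(aq)]^2·[Mn²⁺(aq)]) / [Fe³⁺(aq)]^2 = 1.09×10^−6, so log Q = −5.962 and E = +1.94 − (0.0592/2)(−5.962) = +2.1165 V.
Finally ΔG = −nFE = −(2)(96500 C/mol)(+2.1165 V) = −408 kJ/mol.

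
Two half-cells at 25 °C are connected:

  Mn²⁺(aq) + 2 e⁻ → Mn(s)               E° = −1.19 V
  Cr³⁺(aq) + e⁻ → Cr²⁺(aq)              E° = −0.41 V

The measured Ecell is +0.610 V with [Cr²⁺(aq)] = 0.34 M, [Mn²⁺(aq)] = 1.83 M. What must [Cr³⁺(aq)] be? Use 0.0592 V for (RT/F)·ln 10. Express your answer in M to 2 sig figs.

The Cr³⁺/Cr²⁺ couple has the larger reduction potential, so it is the cathode: E°cell = −0.41 − (−1.19) = +0.78 V and n = 2.
From the Nernst equation, log Q = n(E° − E)/0.0592 = 2·(+0.78 − (+0.610))/0.0592 = 5.743.
The balanced reaction is 2 Cr³⁺(aq) + Mn(s) → 2 Cr²⁺(aq) + Mn²⁺(aq), so Q = ([Cr²⁺(aq)]^2·[Mn²⁺(aq)]) / [Cr³⁺(aq)]^2.
Substituting the known concentrations and solving, log [Cr³⁺(aq)] = −3.209 and [Cr³⁺(aq)] = 0.00062 M.

0.00062 M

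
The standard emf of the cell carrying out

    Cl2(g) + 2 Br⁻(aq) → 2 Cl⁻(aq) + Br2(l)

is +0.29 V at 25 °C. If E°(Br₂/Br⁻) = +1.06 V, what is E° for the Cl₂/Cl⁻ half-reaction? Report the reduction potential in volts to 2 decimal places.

+1.35 V

In the reaction as written the Cl₂/Cl⁻ couple is reduced (cathode) and Br₂/Br⁻ is oxidized (anode), so E°cell = E°(Cl₂/Cl⁻) − E°(Br₂/Br⁻).
E°(Cl₂/Cl⁻) = E°cell + E°(anode) = +0.29 + (+1.06) = +1.35 V.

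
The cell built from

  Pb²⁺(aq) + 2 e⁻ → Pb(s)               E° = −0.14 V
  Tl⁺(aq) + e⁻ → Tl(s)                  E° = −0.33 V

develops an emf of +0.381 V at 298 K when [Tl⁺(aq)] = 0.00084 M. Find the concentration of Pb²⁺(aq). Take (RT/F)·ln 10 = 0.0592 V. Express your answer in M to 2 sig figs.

2.0 M

Pb²⁺/Pb is the cathode (higher E°); E°cell = −0.14 − (−0.33) = +0.19 V with n = 2.
From the Nernst equation, log Q = n(E° − E)/0.0592 = 2·(+0.19 − (+0.381))/0.0592 = −6.453.
The balanced reaction is Pb²⁺(aq) + 2 Tl(s) → Pb(s) + 2 Tl⁺(aq), so Q = [Tl⁺(aq)]^2 / [Pb²⁺(aq)].
Substituting the known concentrations and solving, log [Pb²⁺(aq)] = 0.302 and [Pb²⁺(aq)] = 2.0 M.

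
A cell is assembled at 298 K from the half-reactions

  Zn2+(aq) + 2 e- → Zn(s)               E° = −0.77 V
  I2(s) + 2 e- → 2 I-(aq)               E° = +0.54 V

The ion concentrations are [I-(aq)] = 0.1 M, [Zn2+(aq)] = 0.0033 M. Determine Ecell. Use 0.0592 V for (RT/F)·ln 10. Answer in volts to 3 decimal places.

The I₂/I⁻ couple has the more positive E°, so it is the cathode; Zn²⁺/Zn is the anode.
E°cell = +0.54 − (−0.77) = +1.31 V, with n = 2 electrons transferred.
For the overall reaction I2(s) + Zn(s) → 2 I-(aq) + Zn2+(aq), Q = [I-(aq)]^2·[Zn2+(aq)] = 3.3×10^−5, giving log Q = −4.481.
Applying E = E° − (RT ln10/nF)·log Q gives +1.31 − (0.0592/2)(−4.481) = +1.443 V.

+1.443 V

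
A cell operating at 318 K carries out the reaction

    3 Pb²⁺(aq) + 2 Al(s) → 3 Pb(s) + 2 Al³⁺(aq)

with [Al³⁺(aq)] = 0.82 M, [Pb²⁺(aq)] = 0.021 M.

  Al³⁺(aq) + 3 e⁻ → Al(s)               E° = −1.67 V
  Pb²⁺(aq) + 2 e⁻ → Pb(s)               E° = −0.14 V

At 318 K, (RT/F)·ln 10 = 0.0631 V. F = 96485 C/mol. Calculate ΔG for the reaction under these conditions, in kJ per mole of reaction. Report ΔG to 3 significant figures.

With Pb²⁺/Pb reduced at the cathode, E°cell = −0.14 − (−1.67) = +1.53 V and n = 6.
Q = [Al³⁺(aq)]^2 / [Pb²⁺(aq)]^3 = 7.26×10^4, so log Q = 4.861 and E = +1.53 − (0.0631/6)(4.861) = +1.4789 V.
ΔG = −nFE = −(6)(96485)(+1.4789) J/mol = −856 kJ/mol.

−856 kJ/mol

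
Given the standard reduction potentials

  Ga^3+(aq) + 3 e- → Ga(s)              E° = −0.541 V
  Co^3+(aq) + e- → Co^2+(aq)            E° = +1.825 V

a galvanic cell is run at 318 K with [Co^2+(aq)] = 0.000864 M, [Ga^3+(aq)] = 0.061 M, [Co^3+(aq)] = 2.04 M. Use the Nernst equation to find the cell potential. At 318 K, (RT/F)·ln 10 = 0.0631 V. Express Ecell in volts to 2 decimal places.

+2.60 V

Since E°(Co³⁺/Co²⁺) > E°(Ga³⁺/Ga), Co³⁺/Co²⁺ serves as the cathode.
E°cell = E°cat − E°an = +1.825 − (−0.541) = +2.366 V; n = 3.
The balanced reaction is 3 Co^3+(aq) + Ga(s) → 3 Co^2+(aq) + Ga^3+(aq), so Q = ([Co^2+(aq)]^3·[Ga^3+(aq)]) / [Co^3+(aq)]^3 = 4.63×10^−12 and log Q = −11.334.
E = E° − (0.0631/n)·log Q = +2.366 − (0.0631/3)(−11.334) = +2.60 V.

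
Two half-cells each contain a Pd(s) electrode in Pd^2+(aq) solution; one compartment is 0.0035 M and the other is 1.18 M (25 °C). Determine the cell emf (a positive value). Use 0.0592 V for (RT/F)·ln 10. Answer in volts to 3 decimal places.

0.075 V

For a concentration cell E°cell = 0, since both electrodes use the same couple.
The compartment with the higher Pd^2+(aq) concentration (1.18 M) acts as the cathode; ions are reduced there and produced at the dilute (0.0035 M) anode.
With n = 2, Ecell = −(0.0592/2)·log([dilute]/[conc]) = −(0.0592/2)·log(0.0035/1.18) = +0.075 V.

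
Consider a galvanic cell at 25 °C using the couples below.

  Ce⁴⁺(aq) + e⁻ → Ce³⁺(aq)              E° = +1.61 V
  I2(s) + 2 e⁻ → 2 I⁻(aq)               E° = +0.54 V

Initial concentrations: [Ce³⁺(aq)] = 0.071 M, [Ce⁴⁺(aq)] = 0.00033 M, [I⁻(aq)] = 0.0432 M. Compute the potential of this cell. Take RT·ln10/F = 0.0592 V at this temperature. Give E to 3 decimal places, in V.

Since E°(Ce⁴⁺/Ce³⁺) > E°(I₂/I⁻), Ce⁴⁺/Ce³⁺ serves as the cathode.
E°cell = E°cat − E°an = +1.61 − (+0.54) = +1.07 V; n = 2.
The balanced reaction is 2 Ce⁴⁺(aq) + 2 I⁻(aq) → 2 Ce³⁺(aq) + I2(s), so Q = [Ce³⁺(aq)]^2 / ([Ce⁴⁺(aq)]^2·[I⁻(aq)]^2) = 2.48×10^7 and log Q = 7.395.
By the Nernst equation, E = +1.07 − (0.0592/2)·(7.395) = +0.851 V.

+0.851 V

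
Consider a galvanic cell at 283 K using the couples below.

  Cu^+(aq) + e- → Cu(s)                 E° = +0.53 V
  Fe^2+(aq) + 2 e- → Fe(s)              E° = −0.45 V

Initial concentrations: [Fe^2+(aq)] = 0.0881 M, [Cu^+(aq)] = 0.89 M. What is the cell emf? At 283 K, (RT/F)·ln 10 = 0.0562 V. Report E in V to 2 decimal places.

+1.01 V

Since E°(Cu⁺/Cu) > E°(Fe²⁺/Fe), Cu⁺/Cu serves as the cathode.
The standard potential is +0.53 − (−0.45) = +0.98 V and the balanced reaction transfers n = 2 electrons.
Balancing gives 2 Cu^+(aq) + Fe(s) → 2 Cu(s) + Fe^2+(aq); hence Q = [Fe^2+(aq)] / [Cu^+(aq)]^2 = 0.111 (log Q = −0.954).
Applying E = E° − (RT ln10/nF)·log Q gives +0.98 − (0.0562/2)(−0.954) = +1.01 V.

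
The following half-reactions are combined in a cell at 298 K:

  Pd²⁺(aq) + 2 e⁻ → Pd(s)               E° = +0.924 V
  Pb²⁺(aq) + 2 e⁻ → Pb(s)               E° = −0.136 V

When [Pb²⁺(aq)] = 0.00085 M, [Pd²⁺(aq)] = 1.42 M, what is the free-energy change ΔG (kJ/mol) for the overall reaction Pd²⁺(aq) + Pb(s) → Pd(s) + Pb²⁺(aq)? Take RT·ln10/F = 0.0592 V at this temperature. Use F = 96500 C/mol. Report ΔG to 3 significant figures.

−223 kJ/mol

With Pd²⁺/Pd reduced at the cathode, E°cell = +0.924 − (−0.136) = +1.060 V and n = 2.
Here Q = [Pb²⁺(aq)] / [Pd²⁺(aq)] = 0.000599 (log Q = −3.223), giving E = +1.060 − (0.0592/2)·(−3.223) = +1.1554 V.
Then ΔG = −nFE = −2 × 96500 × +1.1554 J/mol = −223 kJ/mol.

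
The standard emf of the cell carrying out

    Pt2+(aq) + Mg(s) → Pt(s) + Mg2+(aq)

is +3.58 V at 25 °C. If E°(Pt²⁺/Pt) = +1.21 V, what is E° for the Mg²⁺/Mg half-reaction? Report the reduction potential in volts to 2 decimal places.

In the reaction as written the Pt²⁺/Pt couple is reduced (cathode) and Mg²⁺/Mg is oxidized (anode), so E°cell = E°(Pt²⁺/Pt) − E°(Mg²⁺/Mg).
E°(Mg²⁺/Mg) = E°(cathode) − E°cell = +1.21 − (+3.58) = −2.37 V.

−2.37 V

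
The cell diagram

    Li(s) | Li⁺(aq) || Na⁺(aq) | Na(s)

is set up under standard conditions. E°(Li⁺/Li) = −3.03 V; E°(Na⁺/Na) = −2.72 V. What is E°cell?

By convention the left-hand electrode in cell notation is the anode (oxidation) and the right-hand electrode is the cathode (reduction).
E°cell = E°(right) − E°(left) = −2.72 − (−3.03) = +0.31 V.

+0.31 V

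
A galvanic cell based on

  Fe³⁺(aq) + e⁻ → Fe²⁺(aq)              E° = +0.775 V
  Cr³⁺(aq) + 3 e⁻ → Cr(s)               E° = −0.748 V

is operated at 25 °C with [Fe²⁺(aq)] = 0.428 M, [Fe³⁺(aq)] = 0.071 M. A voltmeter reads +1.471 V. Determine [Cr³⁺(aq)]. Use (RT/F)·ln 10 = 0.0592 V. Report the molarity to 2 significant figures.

2.0 M

The Fe³⁺/Fe²⁺ couple has the larger reduction potential, so it is the cathode: E°cell = +0.775 − (−0.748) = +1.523 V and n = 3.
From the Nernst equation, log Q = n(E° − E)/0.0592 = 3·(+1.523 − (+1.471))/0.0592 = 2.635.
Balancing electrons gives 3 Fe³⁺(aq) + Cr(s) → 3 Fe²⁺(aq) + Cr³⁺(aq); thus Q = ([Fe²⁺(aq)]^3·[Cr³⁺(aq)]) / [Fe³⁺(aq)]^3.
Solving for the unknown gives log [Cr³⁺(aq)] = 0.294, so [Cr³⁺(aq)] ≈ 2.0 M.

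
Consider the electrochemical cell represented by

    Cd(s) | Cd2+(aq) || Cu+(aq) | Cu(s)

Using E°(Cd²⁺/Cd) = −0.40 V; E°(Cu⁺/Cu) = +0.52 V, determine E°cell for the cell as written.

+0.92 V

By convention the left-hand electrode in cell notation is the anode (oxidation) and the right-hand electrode is the cathode (reduction).
E°cell = E°(right) − E°(left) = +0.52 − (−0.40) = +0.92 V.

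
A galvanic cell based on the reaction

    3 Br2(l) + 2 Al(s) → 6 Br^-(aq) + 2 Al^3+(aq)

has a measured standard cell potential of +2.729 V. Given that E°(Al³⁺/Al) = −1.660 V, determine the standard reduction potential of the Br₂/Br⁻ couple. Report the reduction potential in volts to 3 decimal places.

In the reaction as written the Br₂/Br⁻ couple is reduced (cathode) and Al³⁺/Al is oxidized (anode), so E°cell = E°(Br₂/Br⁻) − E°(Al³⁺/Al).
E°(Br₂/Br⁻) = E°cell + E°(anode) = +2.729 + (−1.660) = +1.069 V.

+1.069 V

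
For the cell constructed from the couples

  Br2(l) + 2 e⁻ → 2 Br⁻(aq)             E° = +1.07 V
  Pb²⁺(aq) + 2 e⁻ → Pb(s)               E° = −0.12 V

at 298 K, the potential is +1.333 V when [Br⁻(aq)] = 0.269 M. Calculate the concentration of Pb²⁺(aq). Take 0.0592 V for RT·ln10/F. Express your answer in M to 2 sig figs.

0.00020 M

Br₂/Br⁻ is the cathode (higher E°); E°cell = +1.07 − (−0.12) = +1.19 V with n = 2.
Rearranging E = E° − (0.0592/n)·log Q gives log Q = 2(+1.19 − (+1.333))/0.0592 = −4.831.
The balanced reaction is Br2(l) + Pb(s) → 2 Br⁻(aq) + Pb²⁺(aq), so Q = [Br⁻(aq)]^2·[Pb²⁺(aq)].
Solving for the unknown gives log [Pb²⁺(aq)] = −3.691, so [Pb²⁺(aq)] ≈ 0.00020 M.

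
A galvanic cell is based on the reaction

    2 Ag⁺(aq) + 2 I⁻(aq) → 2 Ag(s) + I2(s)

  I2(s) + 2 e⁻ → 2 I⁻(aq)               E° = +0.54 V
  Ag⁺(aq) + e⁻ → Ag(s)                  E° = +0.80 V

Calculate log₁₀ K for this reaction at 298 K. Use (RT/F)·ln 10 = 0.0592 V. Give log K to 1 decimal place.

log K = 8.8

The Ag⁺/Ag couple is reduced (cathode); E°cell = +0.80 − (+0.54) = +0.26 V with n = 2.
At equilibrium E = 0, so log K = nE°cell / 0.0592 = (2)(+0.26) / 0.0592 = 8.8.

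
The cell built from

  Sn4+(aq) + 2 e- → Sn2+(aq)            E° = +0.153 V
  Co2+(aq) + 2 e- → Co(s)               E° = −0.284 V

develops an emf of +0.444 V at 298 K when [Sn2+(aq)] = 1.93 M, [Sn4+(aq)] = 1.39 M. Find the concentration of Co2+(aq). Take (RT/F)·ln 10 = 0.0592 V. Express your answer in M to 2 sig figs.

With Sn⁴⁺/Sn²⁺ at the cathode and Co²⁺/Co at the anode, E°cell = +0.153 − (−0.284) = +0.437 V (n = 2).
Since E = E° − (0.0592/n)·log Q, log Q = n(E° − E)/0.0592 = −0.236.
Balancing electrons gives Sn4+(aq) + Co(s) → Sn2+(aq) + Co2+(aq); thus Q = ([Sn2+(aq)]·[Co2+(aq)]) / [Sn4+(aq)].
Isolating [Co2+(aq)] in Q = 10^{−0.236} yields log [Co2+(aq)] = −0.379, i.e. 0.42 M.

0.42 M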